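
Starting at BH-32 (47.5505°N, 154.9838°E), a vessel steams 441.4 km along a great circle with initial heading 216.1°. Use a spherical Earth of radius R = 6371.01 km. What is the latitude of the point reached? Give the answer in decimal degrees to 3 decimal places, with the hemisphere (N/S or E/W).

δ = d/R = 441.4/6371.01 = 0.069283 rad
φ₂ = arcsin(sin φ₁ cos δ + cos φ₁ sin δ cos θ)
   = arcsin(0.73787·0.99760 + 0.67494·0.06923·-0.80799) = 44.29474°
λ₂ = λ₁ + atan2(sin θ sin δ cos φ₁, cos δ − sin φ₁ sin φ₂) = 151.71695°

44.295°N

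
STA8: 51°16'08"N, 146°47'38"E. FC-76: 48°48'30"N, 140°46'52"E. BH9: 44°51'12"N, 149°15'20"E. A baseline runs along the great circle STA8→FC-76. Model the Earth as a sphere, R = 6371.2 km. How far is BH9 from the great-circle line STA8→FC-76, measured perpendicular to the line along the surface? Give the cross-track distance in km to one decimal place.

STA8: φ = +51.26889°, λ = +146.79389°
FC-76: φ = +48.80833°, λ = +140.78111°
BH9: φ = +44.85333°, λ = +149.25556°
δ₁₃ = central angle STA8→BH9 = 0.115578 rad  (haversine)
θ₁₃ = bearing STA8→BH9 = 164.690°,  θ₁₂ = bearing STA8→FC-76 = 239.828°
dₓₜ = R·arcsin(sin δ₁₃ · sin(θ₁₃ − θ₁₂)) = 6371.2·arcsin(0.11532·sin(-75.138°)) = -711.631 km
|dₓₜ| = 711.631 km

711.6 km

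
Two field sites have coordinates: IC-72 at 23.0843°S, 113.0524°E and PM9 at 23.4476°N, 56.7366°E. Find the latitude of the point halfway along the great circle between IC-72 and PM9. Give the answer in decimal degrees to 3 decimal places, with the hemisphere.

Bx = cos φ₂ cos Δλ = 0.508817,  By = cos φ₂ sin Δλ = -0.763395
φₘ = atan2(sin φ₁ + sin φ₂, √((cos φ₁ + Bx)² + By²)) = 0.20603°
λₘ = λ₁ + atan2(By, cos φ₁ + Bx) = 84.93630°

0.206°N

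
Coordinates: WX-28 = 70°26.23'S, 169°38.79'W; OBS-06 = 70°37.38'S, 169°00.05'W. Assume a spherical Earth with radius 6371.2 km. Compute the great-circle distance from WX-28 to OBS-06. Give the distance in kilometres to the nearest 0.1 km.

31.6 km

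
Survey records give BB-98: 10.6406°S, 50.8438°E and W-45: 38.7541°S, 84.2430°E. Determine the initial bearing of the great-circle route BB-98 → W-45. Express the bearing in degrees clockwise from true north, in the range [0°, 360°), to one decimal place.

139.1°

Δλ = 33.3992°
y = sin Δλ · cos φ₂ = 0.429278
x = cos φ₁ sin φ₂ − sin φ₁ cos φ₂ cos Δλ = -0.495000
θ = atan2(y, x) = 139.0673° → 139.0673° (mod 360°)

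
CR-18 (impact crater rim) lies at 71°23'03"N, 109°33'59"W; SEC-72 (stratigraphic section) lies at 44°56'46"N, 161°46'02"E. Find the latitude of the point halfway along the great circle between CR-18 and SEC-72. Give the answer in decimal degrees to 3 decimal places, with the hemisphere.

CR-18: φ = +71.38417°, λ = -109.56639°
SEC-72: φ = +44.94611°, λ = +161.76722°
Bx = cos φ₂ cos Δλ = 0.016473,  By = cos φ₂ sin Δλ = -0.707580
φₘ = atan2(sin φ₁ + sin φ₂, √((cos φ₁ + Bx)² + By²)) = 64.66397°
λₘ = λ₁ + atan2(By, cos φ₁ + Bx) = -174.18554°

64.664°N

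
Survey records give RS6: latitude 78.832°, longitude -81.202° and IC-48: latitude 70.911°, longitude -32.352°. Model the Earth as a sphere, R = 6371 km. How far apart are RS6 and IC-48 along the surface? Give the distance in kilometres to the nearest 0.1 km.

1595.7 km

Δφ = -7.9210°,  Δλ = 48.8500°
a = sin²(Δφ/2) + cos φ₁ cos φ₂ sin²(Δλ/2) = 0.015601
c = 2·arcsin(√a) = 0.250462 rad = 14.3504°
d = R·c = 6371 × 0.250462 = 1595.7 km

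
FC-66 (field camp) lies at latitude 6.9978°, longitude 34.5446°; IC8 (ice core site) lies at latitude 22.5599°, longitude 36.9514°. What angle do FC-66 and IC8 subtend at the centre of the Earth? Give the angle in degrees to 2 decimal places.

15.73°

Δφ = 15.5621°,  Δλ = 2.4068°
a = sin²(Δφ/2) + cos φ₁ cos φ₂ sin²(Δλ/2) = 0.018734
c = 2·arcsin(√a) = 0.274608 rad = 15.7339°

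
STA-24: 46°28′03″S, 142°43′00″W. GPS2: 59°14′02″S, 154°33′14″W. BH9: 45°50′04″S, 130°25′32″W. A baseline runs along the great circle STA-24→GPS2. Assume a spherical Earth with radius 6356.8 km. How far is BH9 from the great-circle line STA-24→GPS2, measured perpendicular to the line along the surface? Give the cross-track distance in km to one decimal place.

861.1 km

STA-24: φ = -46.46750°, λ = -142.71667°
GPS2: φ = -59.23389°, λ = -154.55389°
BH9: φ = -45.83444°, λ = -130.42556°
δ₁₃ = central angle STA-24→BH9 = 0.148870 rad  (haversine)
θ₁₃ = bearing STA-24→BH9 = 90.205°,  θ₁₂ = bearing STA-24→GPS2 = 204.631°
dₓₜ = R·arcsin(sin δ₁₃ · sin(θ₁₃ − θ₁₂)) = 6356.8·arcsin(0.14832·sin(-114.427°)) = -861.084 km
|dₓₜ| = 861.084 km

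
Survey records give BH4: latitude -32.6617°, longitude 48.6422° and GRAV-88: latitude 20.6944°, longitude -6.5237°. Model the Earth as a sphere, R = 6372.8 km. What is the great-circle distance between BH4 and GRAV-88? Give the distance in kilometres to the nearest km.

8340 km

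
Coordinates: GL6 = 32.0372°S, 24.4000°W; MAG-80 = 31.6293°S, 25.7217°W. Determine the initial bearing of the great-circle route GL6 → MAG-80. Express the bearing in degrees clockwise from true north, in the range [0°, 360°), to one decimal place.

289.6°

Δλ = -1.3217°
y = sin Δλ · cos φ₂ = -0.019640
x = cos φ₁ sin φ₂ − sin φ₁ cos φ₂ cos Δλ = 0.006999
θ = atan2(y, x) = -70.3856° → 289.6144° (mod 360°)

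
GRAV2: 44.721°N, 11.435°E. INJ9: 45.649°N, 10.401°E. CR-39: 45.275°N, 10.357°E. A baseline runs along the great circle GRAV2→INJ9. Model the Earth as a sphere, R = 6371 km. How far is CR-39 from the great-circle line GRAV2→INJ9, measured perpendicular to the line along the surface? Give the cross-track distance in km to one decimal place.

δ₁₃ = central angle GRAV2→CR-39 = 0.016447 rad  (haversine)
θ₁₃ = bearing GRAV2→CR-39 = 306.388°,  θ₁₂ = bearing GRAV2→INJ9 = 322.222°
dₓₜ = R·arcsin(sin δ₁₃ · sin(θ₁₃ − θ₁₂)) = 6371·arcsin(0.01645·sin(-15.834°)) = -28.588 km
|dₓₜ| = 28.588 km

28.6 km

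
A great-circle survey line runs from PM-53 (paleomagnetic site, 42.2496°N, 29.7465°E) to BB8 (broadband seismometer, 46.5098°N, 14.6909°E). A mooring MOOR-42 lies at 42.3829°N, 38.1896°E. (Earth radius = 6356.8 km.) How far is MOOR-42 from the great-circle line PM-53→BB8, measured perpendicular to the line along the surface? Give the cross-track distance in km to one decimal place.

δ₁₃ = central angle PM-53→MOOR-42 = 0.108944 rad  (haversine)
θ₁₃ = bearing PM-53→MOOR-42 = 85.934°,  θ₁₂ = bearing PM-53→BB8 = 296.766°
dₓₜ = R·arcsin(sin δ₁₃ · sin(θ₁₃ − θ₁₂)) = 6356.8·arcsin(0.10873·sin(-210.831°)) = 354.416 km
|dₓₜ| = 354.416 km

354.4 km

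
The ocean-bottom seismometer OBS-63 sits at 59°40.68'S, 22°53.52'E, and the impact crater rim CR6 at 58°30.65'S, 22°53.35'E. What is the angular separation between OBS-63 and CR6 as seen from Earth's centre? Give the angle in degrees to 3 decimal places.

1.167°

OBS-63: φ = -59.67800°, λ = +22.89200°
CR6: φ = -58.51083°, λ = +22.88917°
Δφ = 1.1672°,  Δλ = -0.0028°
a = sin²(Δφ/2) + cos φ₁ cos φ₂ sin²(Δλ/2) = 0.000104
c = 2·arcsin(√a) = 0.020371 rad = 1.1672°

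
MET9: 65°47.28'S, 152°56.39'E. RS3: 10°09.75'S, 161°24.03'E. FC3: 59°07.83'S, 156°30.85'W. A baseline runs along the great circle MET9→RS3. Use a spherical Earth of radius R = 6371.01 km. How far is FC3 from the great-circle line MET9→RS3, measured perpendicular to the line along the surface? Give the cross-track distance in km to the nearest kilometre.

2619 km

MET9: φ = -65.78800°, λ = +152.93983°
RS3: φ = -10.16250°, λ = +161.40050°
FC3: φ = -59.13050°, λ = -156.51417°
δ₁₃ = central angle MET9→FC3 = 0.411432 rad  (haversine)
θ₁₃ = bearing MET9→FC3 = 97.855°,  θ₁₂ = bearing MET9→RS3 = 10.069°
dₓₜ = R·arcsin(sin δ₁₃ · sin(θ₁₃ − θ₁₂)) = 6371.01·arcsin(0.39992·sin(87.786°)) = 2619.164 km
|dₓₜ| = 2619.164 km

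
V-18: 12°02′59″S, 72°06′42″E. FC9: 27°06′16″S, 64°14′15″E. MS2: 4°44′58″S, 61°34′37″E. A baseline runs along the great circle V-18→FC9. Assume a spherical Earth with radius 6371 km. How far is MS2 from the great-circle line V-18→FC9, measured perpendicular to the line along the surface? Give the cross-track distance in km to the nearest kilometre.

1396 km

V-18: φ = -12.04972°, λ = +72.11167°
FC9: φ = -27.10444°, λ = +64.23750°
MS2: φ = -4.74944°, λ = +61.57694°
δ₁₃ = central angle V-18→MS2 = 0.221968 rad  (haversine)
θ₁₃ = bearing V-18→MS2 = 304.143°,  θ₁₂ = bearing V-18→FC9 = 205.003°
dₓₜ = R·arcsin(sin δ₁₃ · sin(θ₁₃ − θ₁₂)) = 6371·arcsin(0.22015·sin(99.141°)) = 1395.905 km
|dₓₜ| = 1395.905 km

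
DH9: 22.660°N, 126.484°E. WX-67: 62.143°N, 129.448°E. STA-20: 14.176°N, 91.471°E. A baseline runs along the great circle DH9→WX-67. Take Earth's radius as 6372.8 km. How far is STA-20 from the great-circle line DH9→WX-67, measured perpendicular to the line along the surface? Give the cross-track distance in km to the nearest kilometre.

δ₁₃ = central angle DH9→STA-20 = 0.596806 rad  (haversine)
θ₁₃ = bearing DH9→STA-20 = 261.823°,  θ₁₂ = bearing DH9→WX-67 = 2.175°
dₓₜ = R·arcsin(sin δ₁₃ · sin(θ₁₃ − θ₁₂)) = 6372.8·arcsin(0.56200·sin(259.648°)) = -3733.102 km
|dₓₜ| = 3733.102 km

3733 km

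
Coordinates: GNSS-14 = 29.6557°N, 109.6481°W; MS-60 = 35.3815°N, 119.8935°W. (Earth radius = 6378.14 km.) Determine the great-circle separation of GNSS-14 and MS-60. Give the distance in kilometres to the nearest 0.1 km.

1152.7 km

Δφ = 5.7258°,  Δλ = -10.2454°
a = sin²(Δφ/2) + cos φ₁ cos φ₂ sin²(Δλ/2) = 0.008143
c = 2·arcsin(√a) = 0.180726 rad = 10.3549°
d = R·c = 6378.14 × 0.180726 = 1152.7 km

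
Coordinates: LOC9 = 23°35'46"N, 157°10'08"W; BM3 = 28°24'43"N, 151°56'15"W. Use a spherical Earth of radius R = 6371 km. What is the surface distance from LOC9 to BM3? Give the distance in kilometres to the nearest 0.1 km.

LOC9: φ = +23.59611°, λ = -157.16889°
BM3: φ = +28.41194°, λ = -151.93750°
Δφ = 4.8158°,  Δλ = 5.2314°
a = sin²(Δφ/2) + cos φ₁ cos φ₂ sin²(Δλ/2) = 0.003444
c = 2·arcsin(√a) = 0.117436 rad = 6.7286°
d = R·c = 6371 × 0.117436 = 748.2 km

748.2 km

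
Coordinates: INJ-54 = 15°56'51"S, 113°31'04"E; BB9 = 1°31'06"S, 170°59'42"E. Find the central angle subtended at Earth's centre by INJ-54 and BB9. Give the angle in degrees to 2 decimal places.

58.40°

INJ-54: φ = -15.94750°, λ = +113.51778°
BB9: φ = -1.51833°, λ = +170.99500°
Δφ = 14.4292°,  Δλ = 57.4772°
a = sin²(Δφ/2) + cos φ₁ cos φ₂ sin²(Δλ/2) = 0.237979
c = 2·arcsin(√a) = 1.019206 rad = 58.3962°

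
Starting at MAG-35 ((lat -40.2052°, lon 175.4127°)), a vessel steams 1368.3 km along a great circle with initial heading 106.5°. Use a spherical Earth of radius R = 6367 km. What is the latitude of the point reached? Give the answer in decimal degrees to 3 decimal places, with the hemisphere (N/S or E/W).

42.605°S

δ = d/R = 1368.3/6367 = 0.214905 rad
φ₂ = arcsin(sin φ₁ cos δ + cos φ₁ sin δ cos θ)
   = arcsin(-0.64553·0.97700 + 0.76374·0.21325·-0.28402) = -42.60463°
λ₂ = λ₁ + atan2(sin θ sin δ cos φ₁, cos δ − sin φ₁ sin φ₂) = -168.45834°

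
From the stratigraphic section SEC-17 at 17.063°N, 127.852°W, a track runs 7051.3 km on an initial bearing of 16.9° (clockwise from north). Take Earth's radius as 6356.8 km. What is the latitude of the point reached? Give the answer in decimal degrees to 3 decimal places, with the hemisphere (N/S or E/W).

δ = d/R = 7051.3/6356.8 = 1.109253 rad
φ₂ = arcsin(sin φ₁ cos δ + cos φ₁ sin δ cos θ)
   = arcsin(0.29342·0.44533 + 0.95598·0.89537·0.95681) = 71.74271°
λ₂ = λ₁ + atan2(sin θ sin δ cos φ₁, cos δ − sin φ₁ sin φ₂) = -71.66833°

71.743°N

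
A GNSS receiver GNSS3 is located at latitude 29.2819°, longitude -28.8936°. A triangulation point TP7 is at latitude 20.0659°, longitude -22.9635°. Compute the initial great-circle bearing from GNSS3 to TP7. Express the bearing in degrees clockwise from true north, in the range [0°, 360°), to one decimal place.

Δλ = 5.9301°
y = sin Δλ · cos φ₂ = 0.097044
x = cos φ₁ sin φ₂ − sin φ₁ cos φ₂ cos Δλ = -0.157698
θ = atan2(y, x) = 148.3929° → 148.3929° (mod 360°)

148.4°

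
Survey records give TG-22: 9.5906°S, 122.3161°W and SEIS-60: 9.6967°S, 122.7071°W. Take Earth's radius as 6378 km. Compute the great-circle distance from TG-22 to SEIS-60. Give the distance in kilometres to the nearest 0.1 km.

44.5 km

Δφ = -0.1061°,  Δλ = -0.3910°
a = sin²(Δφ/2) + cos φ₁ cos φ₂ sin²(Δλ/2) = 0.000012
c = 2·arcsin(√a) = 0.006978 rad = 0.3998°
d = R·c = 6378 × 0.006978 = 44.5 km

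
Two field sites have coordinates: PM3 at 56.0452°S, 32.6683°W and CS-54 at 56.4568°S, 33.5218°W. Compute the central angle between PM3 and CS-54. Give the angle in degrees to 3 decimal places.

0.628°

Δφ = -0.4116°,  Δλ = -0.8535°
a = sin²(Δφ/2) + cos φ₁ cos φ₂ sin²(Δλ/2) = 0.000030
c = 2·arcsin(√a) = 0.010959 rad = 0.6279°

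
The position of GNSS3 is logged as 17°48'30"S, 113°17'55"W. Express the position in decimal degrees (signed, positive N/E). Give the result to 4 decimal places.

-17.8083°, -113.2986°

lat: 17.8083° S → -17.8083°
lon: 113.2986° W → -113.2986°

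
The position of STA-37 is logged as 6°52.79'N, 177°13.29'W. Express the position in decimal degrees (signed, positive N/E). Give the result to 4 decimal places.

+6.8798°, -177.2215°

lat: 6.8798° N → +6.8798°
lon: 177.2215° W → -177.2215°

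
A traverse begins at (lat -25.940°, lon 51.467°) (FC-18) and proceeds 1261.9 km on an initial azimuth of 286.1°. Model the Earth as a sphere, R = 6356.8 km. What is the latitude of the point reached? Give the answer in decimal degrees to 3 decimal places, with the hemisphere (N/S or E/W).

22.313°S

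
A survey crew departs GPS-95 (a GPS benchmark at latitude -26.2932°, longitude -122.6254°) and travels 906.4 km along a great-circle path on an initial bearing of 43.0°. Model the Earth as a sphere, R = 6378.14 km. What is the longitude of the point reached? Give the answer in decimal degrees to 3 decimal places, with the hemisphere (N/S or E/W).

δ = d/R = 906.4/6378.14 = 0.142110 rad
φ₂ = arcsin(sin φ₁ cos δ + cos φ₁ sin δ cos θ)
   = arcsin(-0.44296·0.98992 + 0.89654·0.14163·0.73135) = -20.22043°
λ₂ = λ₁ + atan2(sin θ sin δ cos φ₁, cos δ − sin φ₁ sin φ₂) = -116.71707°

116.717°W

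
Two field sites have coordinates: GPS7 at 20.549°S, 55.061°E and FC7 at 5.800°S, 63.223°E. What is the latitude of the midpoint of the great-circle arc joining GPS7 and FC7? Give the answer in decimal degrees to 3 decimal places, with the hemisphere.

13.207°S

Bx = cos φ₂ cos Δλ = 0.984803,  By = cos φ₂ sin Δλ = 0.141246
φₘ = atan2(sin φ₁ + sin φ₂, √((cos φ₁ + Bx)² + By²)) = -13.20679°
λₘ = λ₁ + atan2(By, cos φ₁ + Bx) = 59.26585°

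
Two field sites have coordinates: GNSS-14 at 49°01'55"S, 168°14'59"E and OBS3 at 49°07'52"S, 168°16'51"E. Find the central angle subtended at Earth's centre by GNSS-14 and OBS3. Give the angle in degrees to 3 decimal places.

GNSS-14: φ = -49.03194°, λ = +168.24972°
OBS3: φ = -49.13111°, λ = +168.28083°
Δφ = -0.0992°,  Δλ = 0.0311°
a = sin²(Δφ/2) + cos φ₁ cos φ₂ sin²(Δλ/2) = 0.000001
c = 2·arcsin(√a) = 0.001767 rad = 0.1012°

0.101°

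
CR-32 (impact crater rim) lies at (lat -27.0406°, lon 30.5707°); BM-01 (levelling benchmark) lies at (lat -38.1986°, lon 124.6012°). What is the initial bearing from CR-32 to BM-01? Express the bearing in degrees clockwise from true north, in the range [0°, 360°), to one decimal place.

Δλ = 94.0305°
y = sin Δλ · cos φ₂ = 0.783928
x = cos φ₁ sin φ₂ − sin φ₁ cos φ₂ cos Δλ = -0.575902
θ = atan2(y, x) = 126.3023° → 126.3023° (mod 360°)

126.3°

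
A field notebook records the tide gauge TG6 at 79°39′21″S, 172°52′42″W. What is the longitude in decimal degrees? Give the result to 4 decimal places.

172° + 52′/60 + 42″/3600 = 172 + 0.86667 + 0.01167 = 172.8783°

172.8783°W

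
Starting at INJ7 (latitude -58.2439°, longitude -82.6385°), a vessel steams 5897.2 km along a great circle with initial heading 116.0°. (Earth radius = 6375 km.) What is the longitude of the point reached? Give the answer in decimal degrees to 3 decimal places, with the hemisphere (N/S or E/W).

δ = d/R = 5897.2/6375 = 0.925051 rad
φ₂ = arcsin(sin φ₁ cos δ + cos φ₁ sin δ cos θ)
   = arcsin(-0.85030·0.60179 + 0.52630·0.79865·-0.43837) = -44.10419°
λ₂ = λ₁ + atan2(sin θ sin δ cos φ₁, cos δ − sin φ₁ sin φ₂) = 5.84265°

5.843°E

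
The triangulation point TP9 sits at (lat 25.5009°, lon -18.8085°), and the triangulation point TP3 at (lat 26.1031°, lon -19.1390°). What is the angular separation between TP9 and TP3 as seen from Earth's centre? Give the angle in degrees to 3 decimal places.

0.672°

Δφ = 0.6022°,  Δλ = -0.3305°
a = sin²(Δφ/2) + cos φ₁ cos φ₂ sin²(Δλ/2) = 0.000034
c = 2·arcsin(√a) = 0.011723 rad = 0.6717°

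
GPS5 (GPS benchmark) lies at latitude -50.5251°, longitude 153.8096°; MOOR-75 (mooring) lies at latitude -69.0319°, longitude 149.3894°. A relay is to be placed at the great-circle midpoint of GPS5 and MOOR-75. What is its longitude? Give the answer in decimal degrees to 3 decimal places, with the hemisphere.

Bx = cos φ₂ cos Δλ = 0.356784,  By = cos φ₂ sin Δλ = -0.027580
φₘ = atan2(sin φ₁ + sin φ₂, √((cos φ₁ + Bx)² + By²)) = -59.79559°
λₘ = λ₁ + atan2(By, cos φ₁ + Bx) = 152.21792°

152.218°E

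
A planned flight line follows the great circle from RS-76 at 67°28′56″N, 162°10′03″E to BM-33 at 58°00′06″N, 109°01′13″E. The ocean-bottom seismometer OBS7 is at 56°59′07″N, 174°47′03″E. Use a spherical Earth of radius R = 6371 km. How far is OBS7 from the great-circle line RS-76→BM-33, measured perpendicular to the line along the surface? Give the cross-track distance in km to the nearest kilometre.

1029 km

RS-76: φ = +67.48222°, λ = +162.16750°
BM-33: φ = +58.00167°, λ = +109.02028°
OBS7: φ = +56.98528°, λ = +174.78417°
δ₁₃ = central angle RS-76→OBS7 = 0.209062 rad  (haversine)
θ₁₃ = bearing RS-76→OBS7 = 145.010°,  θ₁₂ = bearing RS-76→BM-33 = 274.209°
dₓₜ = R·arcsin(sin δ₁₃ · sin(θ₁₃ − θ₁₂)) = 6371·arcsin(0.20754·sin(-129.199°)) = -1029.162 km
|dₓₜ| = 1029.162 km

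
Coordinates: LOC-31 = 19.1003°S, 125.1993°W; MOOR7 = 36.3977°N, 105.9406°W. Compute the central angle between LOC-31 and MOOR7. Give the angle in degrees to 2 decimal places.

Δφ = 55.4980°,  Δλ = 19.2587°
a = sin²(Δφ/2) + cos φ₁ cos φ₂ sin²(Δλ/2) = 0.238065
c = 2·arcsin(√a) = 1.019407 rad = 58.4077°

58.41°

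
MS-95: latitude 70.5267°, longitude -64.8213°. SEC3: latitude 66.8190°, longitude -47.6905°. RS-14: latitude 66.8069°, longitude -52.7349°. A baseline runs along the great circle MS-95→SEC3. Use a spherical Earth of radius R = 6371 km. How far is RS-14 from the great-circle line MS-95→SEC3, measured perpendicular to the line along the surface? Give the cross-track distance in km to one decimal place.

131.6 km

δ₁₃ = central angle MS-95→RS-14 = 0.100212 rad  (haversine)
θ₁₃ = bearing MS-95→RS-14 = 124.486°,  θ₁₂ = bearing MS-95→SEC3 = 112.574°
dₓₜ = R·arcsin(sin δ₁₃ · sin(θ₁₃ − θ₁₂)) = 6371·arcsin(0.10004·sin(11.913°)) = 131.580 km
|dₓₜ| = 131.580 km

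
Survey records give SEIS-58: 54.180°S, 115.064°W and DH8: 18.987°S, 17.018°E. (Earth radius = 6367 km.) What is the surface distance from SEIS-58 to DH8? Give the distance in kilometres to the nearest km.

10684 km

Δφ = 35.1930°,  Δλ = 132.0820°
a = sin²(Δφ/2) + cos φ₁ cos φ₂ sin²(Δλ/2) = 0.553534
c = 2·arcsin(√a) = 1.678070 rad = 96.1464°
d = R·c = 6367 × 1.678070 = 10684.3 km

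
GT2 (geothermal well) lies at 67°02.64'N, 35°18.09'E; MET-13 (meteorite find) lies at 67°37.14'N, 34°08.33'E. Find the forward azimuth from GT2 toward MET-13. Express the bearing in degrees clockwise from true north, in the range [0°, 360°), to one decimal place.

322.6°

GT2: φ = +67.04400°, λ = +35.30150°
MET-13: φ = +67.61900°, λ = +34.13883°
Δλ = -1.1627°
y = sin Δλ · cos φ₂ = -0.007726
x = cos φ₁ sin φ₂ − sin φ₁ cos φ₂ cos Δλ = 0.010108
θ = atan2(y, x) = -37.3935° → 322.6065° (mod 360°)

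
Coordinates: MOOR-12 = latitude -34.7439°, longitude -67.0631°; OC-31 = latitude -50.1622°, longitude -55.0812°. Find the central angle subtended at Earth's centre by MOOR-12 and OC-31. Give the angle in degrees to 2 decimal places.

Δφ = -15.4183°,  Δλ = 11.9819°
a = sin²(Δφ/2) + cos φ₁ cos φ₂ sin²(Δλ/2) = 0.023729
c = 2·arcsin(√a) = 0.309316 rad = 17.7225°

17.72°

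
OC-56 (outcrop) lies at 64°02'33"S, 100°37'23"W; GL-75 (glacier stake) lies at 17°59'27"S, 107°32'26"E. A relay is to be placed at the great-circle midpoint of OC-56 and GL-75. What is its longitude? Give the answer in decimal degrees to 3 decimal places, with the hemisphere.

127.618°E

OC-56: φ = -64.04250°, λ = -100.62306°
GL-75: φ = -17.99083°, λ = +107.54056°
Bx = cos φ₂ cos Δλ = -0.838498,  By = cos φ₂ sin Δλ = -0.448913
φₘ = atan2(sin φ₁ + sin φ₂, √((cos φ₁ + Bx)² + By²)) = -63.51831°
λₘ = λ₁ + atan2(By, cos φ₁ + Bx) = 127.61818°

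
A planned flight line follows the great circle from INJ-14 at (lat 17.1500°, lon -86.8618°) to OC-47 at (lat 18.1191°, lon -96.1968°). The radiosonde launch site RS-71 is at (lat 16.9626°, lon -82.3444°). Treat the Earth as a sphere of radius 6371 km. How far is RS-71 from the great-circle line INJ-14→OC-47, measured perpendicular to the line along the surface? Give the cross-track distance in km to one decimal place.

48.5 km

δ₁₃ = central angle INJ-14→RS-71 = 0.075445 rad  (haversine)
θ₁₃ = bearing INJ-14→RS-71 = 91.821°,  θ₁₂ = bearing INJ-14→OC-47 = 277.620°
dₓₜ = R·arcsin(sin δ₁₃ · sin(θ₁₃ − θ₁₂)) = 6371·arcsin(0.07537·sin(-185.799°)) = 48.524 km
|dₓₜ| = 48.524 km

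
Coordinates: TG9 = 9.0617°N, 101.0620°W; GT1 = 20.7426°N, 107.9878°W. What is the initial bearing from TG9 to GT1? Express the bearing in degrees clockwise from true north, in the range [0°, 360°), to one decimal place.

331.0°

Δλ = -6.9258°
y = sin Δλ · cos φ₂ = -0.112768
x = cos φ₁ sin φ₂ − sin φ₁ cos φ₂ cos Δλ = 0.203536
θ = atan2(y, x) = -28.9884° → 331.0116° (mod 360°)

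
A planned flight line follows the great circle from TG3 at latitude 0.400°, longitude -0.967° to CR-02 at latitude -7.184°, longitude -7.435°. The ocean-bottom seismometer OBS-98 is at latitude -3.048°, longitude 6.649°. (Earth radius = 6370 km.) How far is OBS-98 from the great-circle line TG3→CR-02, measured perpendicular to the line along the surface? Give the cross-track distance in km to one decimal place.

893.6 km

δ₁₃ = central angle TG3→OBS-98 = 0.145862 rad  (haversine)
θ₁₃ = bearing TG3→OBS-98 = 114.417°,  θ₁₂ = bearing TG3→CR-02 = 220.268°
dₓₜ = R·arcsin(sin δ₁₃ · sin(θ₁₃ − θ₁₂)) = 6370·arcsin(0.14534·sin(-105.852°)) = -893.567 km
|dₓₜ| = 893.567 km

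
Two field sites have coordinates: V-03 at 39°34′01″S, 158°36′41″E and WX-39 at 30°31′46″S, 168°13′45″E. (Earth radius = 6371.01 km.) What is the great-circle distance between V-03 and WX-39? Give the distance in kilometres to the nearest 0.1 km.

1331.1 km

V-03: φ = -39.56694°, λ = +158.61139°
WX-39: φ = -30.52944°, λ = +168.22917°
Δφ = 9.0375°,  Δλ = 9.6178°
a = sin²(Δφ/2) + cos φ₁ cos φ₂ sin²(Δλ/2) = 0.010874
c = 2·arcsin(√a) = 0.208934 rad = 11.9710°
d = R·c = 6371.01 × 0.208934 = 1331.1 km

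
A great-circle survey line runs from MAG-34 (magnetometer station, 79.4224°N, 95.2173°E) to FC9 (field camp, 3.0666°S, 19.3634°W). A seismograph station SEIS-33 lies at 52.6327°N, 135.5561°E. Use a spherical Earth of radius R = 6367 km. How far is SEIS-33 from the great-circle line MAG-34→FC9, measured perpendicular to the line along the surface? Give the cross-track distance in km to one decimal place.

797.7 km

δ₁₃ = central angle MAG-34→SEIS-33 = 0.523296 rad  (haversine)
θ₁₃ = bearing MAG-34→SEIS-33 = 128.174°,  θ₁₂ = bearing MAG-34→FC9 = 293.694°
dₓₜ = R·arcsin(sin δ₁₃ · sin(θ₁₃ − θ₁₂)) = 6367·arcsin(0.49974·sin(-165.520°)) = -797.666 km
|dₓₜ| = 797.666 km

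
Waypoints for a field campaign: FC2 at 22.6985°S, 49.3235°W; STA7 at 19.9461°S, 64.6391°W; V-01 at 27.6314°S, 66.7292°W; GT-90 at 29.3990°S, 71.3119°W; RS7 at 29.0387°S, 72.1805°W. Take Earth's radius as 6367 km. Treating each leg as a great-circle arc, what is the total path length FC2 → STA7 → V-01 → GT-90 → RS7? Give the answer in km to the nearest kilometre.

3076 km

FC2→STA7: c = 0.253471 rad, d = 1613.85 km
STA7→V-01: c = 0.138215 rad, d = 880.02 km
V-01→GT-90: c = 0.076745 rad, d = 488.63 km
GT-90→RS7: c = 0.014649 rad, d = 93.27 km
Total = 1613.85 + 880.02 + 488.63 + 93.27 = 3075.77 km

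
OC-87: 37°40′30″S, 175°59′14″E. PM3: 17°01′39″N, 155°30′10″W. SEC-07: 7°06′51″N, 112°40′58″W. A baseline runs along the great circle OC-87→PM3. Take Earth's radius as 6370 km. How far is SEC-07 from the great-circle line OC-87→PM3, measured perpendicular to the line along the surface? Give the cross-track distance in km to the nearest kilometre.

4500 km

OC-87: φ = -37.67500°, λ = +175.98722°
PM3: φ = +17.02750°, λ = -155.50278°
SEC-07: φ = +7.11417°, λ = -112.68278°
δ₁₃ = central angle OC-87→SEC-07 = 1.394153 rad  (haversine)
θ₁₃ = bearing OC-87→SEC-07 = 72.735°,  θ₁₂ = bearing OC-87→PM3 = 31.482°
dₓₜ = R·arcsin(sin δ₁₃ · sin(θ₁₃ − θ₁₂)) = 6370·arcsin(0.98444·sin(41.254°)) = 4500.063 km
|dₓₜ| = 4500.063 km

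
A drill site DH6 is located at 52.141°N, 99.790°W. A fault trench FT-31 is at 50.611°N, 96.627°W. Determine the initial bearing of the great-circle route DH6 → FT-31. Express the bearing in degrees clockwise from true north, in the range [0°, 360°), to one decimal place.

126.5°

Δλ = 3.1630°
y = sin Δλ · cos φ₂ = 0.035014
x = cos φ₁ sin φ₂ − sin φ₁ cos φ₂ cos Δλ = -0.025937
θ = atan2(y, x) = 126.5296° → 126.5296° (mod 360°)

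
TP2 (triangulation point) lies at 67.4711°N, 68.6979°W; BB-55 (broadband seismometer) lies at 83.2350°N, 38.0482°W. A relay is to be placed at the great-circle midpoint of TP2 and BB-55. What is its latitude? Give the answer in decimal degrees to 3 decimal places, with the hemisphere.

75.710°N

Bx = cos φ₂ cos Δλ = 0.101341,  By = cos φ₂ sin Δλ = 0.060052
φₘ = atan2(sin φ₁ + sin φ₂, √((cos φ₁ + Bx)² + By²)) = 75.71035°
λₘ = λ₁ + atan2(By, cos φ₁ + Bx) = -61.63223°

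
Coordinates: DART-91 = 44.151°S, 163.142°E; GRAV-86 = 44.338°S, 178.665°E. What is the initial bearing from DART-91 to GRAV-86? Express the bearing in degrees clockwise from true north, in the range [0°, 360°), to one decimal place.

96.4°

Δλ = 15.5230°
y = sin Δλ · cos φ₂ = 0.191413
x = cos φ₁ sin φ₂ − sin φ₁ cos φ₂ cos Δλ = -0.021436
θ = atan2(y, x) = 96.3899° → 96.3899° (mod 360°)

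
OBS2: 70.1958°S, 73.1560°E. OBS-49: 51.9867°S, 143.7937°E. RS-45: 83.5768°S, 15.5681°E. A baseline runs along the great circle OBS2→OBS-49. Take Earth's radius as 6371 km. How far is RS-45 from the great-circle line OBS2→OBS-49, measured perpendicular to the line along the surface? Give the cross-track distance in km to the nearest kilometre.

1875 km

δ₁₃ = central angle OBS2→RS-45 = 0.300238 rad  (haversine)
θ₁₃ = bearing OBS2→RS-45 = 198.623°,  θ₁₂ = bearing OBS2→OBS-49 = 97.339°
dₓₜ = R·arcsin(sin δ₁₃ · sin(θ₁₃ − θ₁₂)) = 6371·arcsin(0.29575·sin(101.284°)) = 1874.728 km
|dₓₜ| = 1874.728 km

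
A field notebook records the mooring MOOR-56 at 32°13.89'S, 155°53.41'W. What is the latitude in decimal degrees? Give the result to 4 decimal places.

32° + 13.89′/60 = 32 + 0.23150 = 32.2315°

32.2315°S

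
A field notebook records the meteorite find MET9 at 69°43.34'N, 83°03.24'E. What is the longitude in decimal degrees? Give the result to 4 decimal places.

83° + 3.24′/60 = 83 + 0.05400 = 83.0540°

83.0540°E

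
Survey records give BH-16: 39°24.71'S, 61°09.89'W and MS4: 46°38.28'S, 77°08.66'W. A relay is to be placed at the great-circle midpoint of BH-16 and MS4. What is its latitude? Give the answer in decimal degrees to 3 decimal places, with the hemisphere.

43.303°S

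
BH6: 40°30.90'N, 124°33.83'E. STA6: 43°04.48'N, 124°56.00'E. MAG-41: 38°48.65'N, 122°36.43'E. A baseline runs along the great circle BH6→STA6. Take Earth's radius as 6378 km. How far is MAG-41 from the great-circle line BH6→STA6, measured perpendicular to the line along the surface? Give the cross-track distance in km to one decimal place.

BH6: φ = +40.51500°, λ = +124.56383°
STA6: φ = +43.07467°, λ = +124.93333°
MAG-41: φ = +38.81083°, λ = +122.60717°
δ₁₃ = central angle BH6→MAG-41 = 0.039694 rad  (haversine)
θ₁₃ = bearing BH6→MAG-41 = 222.101°,  θ₁₂ = bearing BH6→STA6 = 6.020°
dₓₜ = R·arcsin(sin δ₁₃ · sin(θ₁₃ − θ₁₂)) = 6378·arcsin(0.03968·sin(216.081°)) = -149.072 km
|dₓₜ| = 149.072 km

149.1 km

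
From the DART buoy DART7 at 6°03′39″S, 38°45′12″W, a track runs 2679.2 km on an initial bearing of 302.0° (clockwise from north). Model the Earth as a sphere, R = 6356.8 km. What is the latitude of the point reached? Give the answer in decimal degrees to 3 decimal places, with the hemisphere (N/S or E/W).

6.848°N

DART7: φ = -6.06083°, λ = -38.75333°
δ = d/R = 2679.2/6356.8 = 0.421470 rad
φ₂ = arcsin(sin φ₁ cos δ + cos φ₁ sin δ cos θ)
   = arcsin(-0.10558·0.91249 + 0.99441·0.40910·0.52992) = 6.84795°
λ₂ = λ₁ + atan2(sin θ sin δ cos φ₁, cos δ − sin φ₁ sin φ₂) = -59.20586°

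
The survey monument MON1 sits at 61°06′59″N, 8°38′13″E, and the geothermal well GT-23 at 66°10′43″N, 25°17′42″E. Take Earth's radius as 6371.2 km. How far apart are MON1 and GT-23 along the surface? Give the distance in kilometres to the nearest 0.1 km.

MON1: φ = +61.11639°, λ = +8.63694°
GT-23: φ = +66.17861°, λ = +25.29500°
Δφ = 5.0622°,  Δλ = 16.6581°
a = sin²(Δφ/2) + cos φ₁ cos φ₂ sin²(Δλ/2) = 0.006044
c = 2·arcsin(√a) = 0.155643 rad = 8.9177°
d = R·c = 6371.2 × 0.155643 = 991.6 km

991.6 km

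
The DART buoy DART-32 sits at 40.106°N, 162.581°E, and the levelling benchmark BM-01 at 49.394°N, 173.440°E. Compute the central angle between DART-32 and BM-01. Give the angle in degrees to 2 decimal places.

Δφ = 9.2880°,  Δλ = 10.8590°
a = sin²(Δφ/2) + cos φ₁ cos φ₂ sin²(Δλ/2) = 0.011012
c = 2·arcsin(√a) = 0.210265 rad = 12.0473°

12.05°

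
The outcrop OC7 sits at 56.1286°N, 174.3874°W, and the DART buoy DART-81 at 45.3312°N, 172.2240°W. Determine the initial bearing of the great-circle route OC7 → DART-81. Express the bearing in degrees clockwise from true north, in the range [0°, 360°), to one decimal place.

Δλ = 2.1634°
y = sin Δλ · cos φ₂ = 0.026538
x = cos φ₁ sin φ₂ − sin φ₁ cos φ₂ cos Δλ = -0.186921
θ = atan2(y, x) = 171.9194° → 171.9194° (mod 360°)

171.9°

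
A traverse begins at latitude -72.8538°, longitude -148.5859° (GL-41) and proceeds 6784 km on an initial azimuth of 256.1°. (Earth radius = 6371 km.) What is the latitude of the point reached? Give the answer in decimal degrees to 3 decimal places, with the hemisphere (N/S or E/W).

δ = d/R = 6784/6371 = 1.064825 rad
φ₂ = arcsin(sin φ₁ cos δ + cos φ₁ sin δ cos θ)
   = arcsin(-0.95556·0.48466 + 0.29481·0.87470·-0.24023) = -31.67263°
λ₂ = λ₁ + atan2(sin θ sin δ cos φ₁, cos δ − sin φ₁ sin φ₂) = 117.51262°

31.673°S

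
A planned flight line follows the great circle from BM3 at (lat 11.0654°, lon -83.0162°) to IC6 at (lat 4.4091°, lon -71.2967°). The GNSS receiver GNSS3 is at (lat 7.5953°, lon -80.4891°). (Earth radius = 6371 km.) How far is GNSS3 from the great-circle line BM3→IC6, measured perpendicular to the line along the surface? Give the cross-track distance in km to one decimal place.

201.8 km

δ₁₃ = central angle BM3→GNSS3 = 0.074577 rad  (haversine)
θ₁₃ = bearing BM3→GNSS3 = 144.085°,  θ₁₂ = bearing BM3→IC6 = 118.928°
dₓₜ = R·arcsin(sin δ₁₃ · sin(θ₁₃ − θ₁₂)) = 6371·arcsin(0.07451·sin(25.157°)) = 201.825 km
|dₓₜ| = 201.825 km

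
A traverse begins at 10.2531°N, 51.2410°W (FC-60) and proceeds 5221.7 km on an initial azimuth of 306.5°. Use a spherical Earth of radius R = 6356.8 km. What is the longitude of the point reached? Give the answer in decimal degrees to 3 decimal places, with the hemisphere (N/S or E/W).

δ = d/R = 5221.7/6356.8 = 0.821435 rad
φ₂ = arcsin(sin φ₁ cos δ + cos φ₁ sin δ cos θ)
   = arcsin(0.17800·0.68117 + 0.98403·0.73212·0.59482) = 33.35166°
λ₂ = λ₁ + atan2(sin θ sin δ cos φ₁, cos δ − sin φ₁ sin φ₂) = -96.03460°

96.035°W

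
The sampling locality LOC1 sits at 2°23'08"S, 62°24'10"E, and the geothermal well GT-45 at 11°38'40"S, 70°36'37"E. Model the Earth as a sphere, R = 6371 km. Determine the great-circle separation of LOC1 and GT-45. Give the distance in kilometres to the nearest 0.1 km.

1370.6 km

LOC1: φ = -2.38556°, λ = +62.40278°
GT-45: φ = -11.64444°, λ = +70.61028°
Δφ = -9.2589°,  Δλ = 8.2075°
a = sin²(Δφ/2) + cos φ₁ cos φ₂ sin²(Δλ/2) = 0.011526
c = 2·arcsin(√a) = 0.215131 rad = 12.3261°
d = R·c = 6371 × 0.215131 = 1370.6 km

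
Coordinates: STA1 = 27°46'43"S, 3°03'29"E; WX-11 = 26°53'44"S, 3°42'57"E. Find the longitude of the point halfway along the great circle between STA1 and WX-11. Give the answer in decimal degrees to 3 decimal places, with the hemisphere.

STA1: φ = -27.77861°, λ = +3.05806°
WX-11: φ = -26.89556°, λ = +3.71583°
Bx = cos φ₂ cos Δλ = 0.891774,  By = cos φ₂ sin Δλ = 0.010238
φₘ = atan2(sin φ₁ + sin φ₂, √((cos φ₁ + Bx)² + By²)) = -27.33747°
λₘ = λ₁ + atan2(By, cos φ₁ + Bx) = 3.38825°

3.388°E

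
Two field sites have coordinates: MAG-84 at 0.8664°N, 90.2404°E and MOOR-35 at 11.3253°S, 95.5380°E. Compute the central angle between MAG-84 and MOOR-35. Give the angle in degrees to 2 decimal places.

13.28°

Δφ = -12.1917°,  Δλ = 5.2976°
a = sin²(Δφ/2) + cos φ₁ cos φ₂ sin²(Δλ/2) = 0.013371
c = 2·arcsin(√a) = 0.231781 rad = 13.2801°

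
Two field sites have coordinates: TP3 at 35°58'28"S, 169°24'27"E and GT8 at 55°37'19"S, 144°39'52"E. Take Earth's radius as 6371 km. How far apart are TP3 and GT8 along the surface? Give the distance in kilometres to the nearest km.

TP3: φ = -35.97444°, λ = +169.40750°
GT8: φ = -55.62194°, λ = +144.66444°
Δφ = -19.6475°,  Δλ = -24.7431°
a = sin²(Δφ/2) + cos φ₁ cos φ₂ sin²(Δλ/2) = 0.050086
c = 2·arcsin(√a) = 0.451423 rad = 25.8646°
d = R·c = 6371 × 0.451423 = 2876.0 km

2876 km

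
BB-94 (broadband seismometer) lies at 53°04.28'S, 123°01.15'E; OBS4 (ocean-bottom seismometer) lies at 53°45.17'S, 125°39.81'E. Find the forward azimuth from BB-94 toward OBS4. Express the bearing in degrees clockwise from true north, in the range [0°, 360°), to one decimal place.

114.4°

BB-94: φ = -53.07133°, λ = +123.01917°
OBS4: φ = -53.75283°, λ = +125.66350°
Δλ = 2.6443°
y = sin Δλ · cos φ₂ = 0.027279
x = cos φ₁ sin φ₂ − sin φ₁ cos φ₂ cos Δλ = -0.012397
θ = atan2(y, x) = 114.4404° → 114.4404° (mod 360°)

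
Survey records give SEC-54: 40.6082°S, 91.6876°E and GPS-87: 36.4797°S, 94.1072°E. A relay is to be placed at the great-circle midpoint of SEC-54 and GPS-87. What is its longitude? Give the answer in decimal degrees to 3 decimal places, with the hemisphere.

Bx = cos φ₂ cos Δλ = 0.803351,  By = cos φ₂ sin Δλ = 0.033946
φₘ = atan2(sin φ₁ + sin φ₂, √((cos φ₁ + Bx)² + By²)) = -38.55017°
λₘ = λ₁ + atan2(By, cos φ₁ + Bx) = 92.93215°

92.932°E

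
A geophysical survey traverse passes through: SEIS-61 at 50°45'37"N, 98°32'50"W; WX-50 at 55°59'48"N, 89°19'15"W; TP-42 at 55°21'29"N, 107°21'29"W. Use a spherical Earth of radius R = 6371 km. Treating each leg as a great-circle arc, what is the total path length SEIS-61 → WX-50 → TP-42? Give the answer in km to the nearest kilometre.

1973 km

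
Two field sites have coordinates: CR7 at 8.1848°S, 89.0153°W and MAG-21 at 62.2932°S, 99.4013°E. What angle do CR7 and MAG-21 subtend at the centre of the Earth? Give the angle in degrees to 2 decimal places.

109.22°

Δφ = -54.1084°,  Δλ = -171.5834°
a = sin²(Δφ/2) + cos φ₁ cos φ₂ sin²(Δλ/2) = 0.664606
c = 2·arcsin(√a) = 1.906266 rad = 109.2210°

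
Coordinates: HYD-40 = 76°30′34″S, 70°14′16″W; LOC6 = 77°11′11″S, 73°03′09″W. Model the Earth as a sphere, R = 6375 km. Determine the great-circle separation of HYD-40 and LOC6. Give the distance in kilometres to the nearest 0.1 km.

103.7 km

HYD-40: φ = -76.50944°, λ = -70.23778°
LOC6: φ = -77.18639°, λ = -73.05250°
Δφ = -0.6769°,  Δλ = -2.8147°
a = sin²(Δφ/2) + cos φ₁ cos φ₂ sin²(Δλ/2) = 0.000066
c = 2·arcsin(√a) = 0.016261 rad = 0.9317°
d = R·c = 6375 × 0.016261 = 103.7 km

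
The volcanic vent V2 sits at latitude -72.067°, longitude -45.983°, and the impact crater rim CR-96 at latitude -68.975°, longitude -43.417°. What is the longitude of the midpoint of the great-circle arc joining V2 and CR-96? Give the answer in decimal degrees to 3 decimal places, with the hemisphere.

44.602°W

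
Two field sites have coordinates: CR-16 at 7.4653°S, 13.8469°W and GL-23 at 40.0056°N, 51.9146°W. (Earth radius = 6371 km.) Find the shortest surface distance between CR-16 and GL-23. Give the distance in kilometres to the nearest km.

6565 km

Δφ = 47.4709°,  Δλ = -38.0677°
a = sin²(Δφ/2) + cos φ₁ cos φ₂ sin²(Δλ/2) = 0.242796
c = 2·arcsin(√a) = 1.030479 rad = 59.0421°
d = R·c = 6371 × 1.030479 = 6565.2 km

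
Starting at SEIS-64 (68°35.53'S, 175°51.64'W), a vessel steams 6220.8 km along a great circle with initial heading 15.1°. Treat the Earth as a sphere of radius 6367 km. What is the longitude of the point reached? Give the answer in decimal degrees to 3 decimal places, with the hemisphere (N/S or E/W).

163.046°W

SEIS-64: φ = -68.59217°, λ = -175.86067°
δ = d/R = 6220.8/6367 = 0.977038 rad
φ₂ = arcsin(sin φ₁ cos δ + cos φ₁ sin δ cos θ)
   = arcsin(-0.93101·0.55948 + 0.36500·0.82884·0.96547) = -13.22606°
λ₂ = λ₁ + atan2(sin θ sin δ cos φ₁, cos δ − sin φ₁ sin φ₂) = -163.04584°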